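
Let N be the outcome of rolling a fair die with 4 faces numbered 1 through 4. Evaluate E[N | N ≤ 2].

Given N ≤ 2, N is equally likely to be any of {1, 2}.
E[N | N ≤ 2] = (1 + 2) / 2 = 3/2.

3/2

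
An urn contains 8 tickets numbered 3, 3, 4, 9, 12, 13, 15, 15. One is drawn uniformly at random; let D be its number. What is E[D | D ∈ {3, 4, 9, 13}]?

32/5

P(D ∈ {3, 4, 9, 13}) = 5/8.
Σ over the event: 3·1/4 + 4·1/8 + 9·1/8 + 13·1/8 = 4.
E[D | D ∈ {3, 4, 9, 13}] = (4) / (5/8) = 32/5.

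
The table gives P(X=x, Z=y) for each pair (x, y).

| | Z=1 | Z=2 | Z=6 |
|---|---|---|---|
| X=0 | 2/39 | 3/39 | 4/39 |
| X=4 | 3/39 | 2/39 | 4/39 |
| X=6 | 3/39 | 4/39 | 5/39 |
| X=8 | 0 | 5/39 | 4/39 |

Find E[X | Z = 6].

P(Z = 6) = 17/39.
Σ X·P over the event = 0·(4/39) + 4·(4/39) + 6·(5/39) + 8·(4/39) = 2.
E[X | Z = 6] = (2) / (17/39) = 78/17.

78/17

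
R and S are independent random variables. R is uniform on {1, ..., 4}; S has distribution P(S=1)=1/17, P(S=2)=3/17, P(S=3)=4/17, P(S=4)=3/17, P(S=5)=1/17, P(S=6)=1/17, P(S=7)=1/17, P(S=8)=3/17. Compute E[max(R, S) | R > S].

46/13

P(R > S) = 13/68.
Summing max(R,S)·P(x,y) over outcomes with R > S gives 23/34.
E[max(R, S) | R > S] = (23/34) / (13/68) = 46/13.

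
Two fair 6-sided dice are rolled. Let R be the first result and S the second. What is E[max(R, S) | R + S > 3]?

52/11

P(R + S > 3) = 11/12.
Summing max(R,S)·P(x,y) over outcomes with R + S > 3 gives 13/3.
E[max(R, S) | R + S > 3] = (13/3) / (11/12) = 52/11.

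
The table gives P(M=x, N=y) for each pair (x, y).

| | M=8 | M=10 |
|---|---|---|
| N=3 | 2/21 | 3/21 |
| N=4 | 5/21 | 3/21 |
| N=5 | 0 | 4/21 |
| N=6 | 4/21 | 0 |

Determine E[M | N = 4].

P(N = 4) = 8/21.
Σ M·P over the event = 8·(5/21) + 10·(3/21) = 10/3.
E[M | N = 4] = (10/3) / (8/21) = 35/4.

35/4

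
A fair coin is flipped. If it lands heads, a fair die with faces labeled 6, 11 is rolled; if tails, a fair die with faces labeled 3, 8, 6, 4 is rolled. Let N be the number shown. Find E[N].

55/8

E[N | heads] = (6+11)/2 = 17/2.
E[N | tails] = (3+8+6+4)/4 = 21/4.
E[N] = (1/2)·(17/2) + (1/2)·(21/4) = 55/8.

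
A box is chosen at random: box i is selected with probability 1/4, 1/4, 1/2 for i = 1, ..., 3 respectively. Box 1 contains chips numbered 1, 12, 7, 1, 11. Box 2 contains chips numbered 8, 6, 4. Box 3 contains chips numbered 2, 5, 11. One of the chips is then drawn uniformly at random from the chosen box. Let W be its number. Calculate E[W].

E[W | box 1] = (1+12+7+1+11)/5 = 32/5.
E[W | box 2] = (8+6+4)/3 = 6.
E[W | box 3] = (2+5+11)/3 = 6.
E[W] = (1/4)·(32/5) + (1/4)·(6) + (1/2)·(6) = 61/10.

61/10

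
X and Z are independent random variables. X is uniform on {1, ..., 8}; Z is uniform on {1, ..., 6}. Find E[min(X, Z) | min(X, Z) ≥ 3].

49/12

P(min(X, Z) ≥ 3) = 1/2.
Summing min(X,Z)·P(x,y) over outcomes with min(X, Z) ≥ 3 gives 49/24.
E[min(X, Z) | min(X, Z) ≥ 3] = (49/24) / (1/2) = 49/12.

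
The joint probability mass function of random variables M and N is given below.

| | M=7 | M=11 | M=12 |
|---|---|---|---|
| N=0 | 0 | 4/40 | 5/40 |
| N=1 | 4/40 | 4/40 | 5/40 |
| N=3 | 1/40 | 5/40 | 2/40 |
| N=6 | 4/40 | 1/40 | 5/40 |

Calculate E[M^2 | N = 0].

1204/9

P(N = 0) = 9/40.
Σ M^2·P over the event = 121·(4/40) + 144·(5/40) = 301/10.
E[M^2 | N = 0] = (301/10) / (9/40) = 1204/9.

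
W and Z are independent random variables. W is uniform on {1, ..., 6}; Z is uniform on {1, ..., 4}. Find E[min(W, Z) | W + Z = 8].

Outcomes with W + Z = 8: (4,4), (5,3), (6,2), each with probability 1/24.
E[min(W, Z) | W + Z = 8] = (4 + 3 + 2) / 3 = 3.

3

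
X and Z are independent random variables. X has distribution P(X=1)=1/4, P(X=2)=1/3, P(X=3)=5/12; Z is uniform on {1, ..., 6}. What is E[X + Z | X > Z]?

57/14

P(X > Z) = 7/36.
Summing (X+Z)·P(x,y) over outcomes with X > Z gives 19/24.
E[X + Z | X > Z] = (19/24) / (7/36) = 57/14.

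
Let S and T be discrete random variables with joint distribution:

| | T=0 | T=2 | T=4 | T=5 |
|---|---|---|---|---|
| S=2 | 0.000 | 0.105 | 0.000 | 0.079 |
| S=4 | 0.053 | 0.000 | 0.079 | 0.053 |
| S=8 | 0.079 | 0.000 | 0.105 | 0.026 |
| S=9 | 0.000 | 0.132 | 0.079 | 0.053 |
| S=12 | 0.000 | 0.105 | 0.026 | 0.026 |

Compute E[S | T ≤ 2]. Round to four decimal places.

P(T ≤ 2) = 0.474.
Σ S·P over the event = 2·(0.105) + 4·(0.053) + 8·(0.079) + 9·(0.132) + 12·(0.105) = 3.502.
E[S | T ≤ 2] = (3.502) / (0.474) = 7.3882.

7.3882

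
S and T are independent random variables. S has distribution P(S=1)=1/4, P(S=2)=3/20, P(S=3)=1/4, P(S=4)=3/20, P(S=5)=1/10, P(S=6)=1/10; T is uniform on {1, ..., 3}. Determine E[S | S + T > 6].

68/13

P(S + T > 6) = 13/60.
Summing S·P(x,y) over outcomes with S + T > 6 gives 17/15.
E[S | S + T > 6] = (17/15) / (13/60) = 68/13.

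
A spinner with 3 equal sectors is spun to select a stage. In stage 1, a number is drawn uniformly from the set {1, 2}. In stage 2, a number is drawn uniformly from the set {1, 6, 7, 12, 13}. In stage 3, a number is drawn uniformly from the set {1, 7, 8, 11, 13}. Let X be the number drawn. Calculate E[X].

E[X | stage 1] = (1+2)/2 = 3/2.
E[X | stage 2] = (1+6+7+12+13)/5 = 39/5.
E[X | stage 3] = (1+7+8+11+13)/5 = 8.
E[X] = (1/3)·(3/2) + (1/3)·(39/5) + (1/3)·(8) = 173/30.

173/30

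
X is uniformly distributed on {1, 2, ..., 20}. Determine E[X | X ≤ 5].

Given X ≤ 5, X is equally likely to be any of {1, 2, 3, 4, 5}.
E[X | X ≤ 5] = (1 + 2 + 3 + 4 + 5) / 5 = 3.

3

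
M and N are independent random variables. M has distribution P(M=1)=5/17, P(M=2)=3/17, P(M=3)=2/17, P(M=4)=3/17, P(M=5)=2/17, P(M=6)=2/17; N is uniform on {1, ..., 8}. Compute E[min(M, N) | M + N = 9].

43/17

P(M + N = 9) = 1/8.
Summing min(M,N)·P(x,y) over outcomes with M + N = 9 gives 43/136.
E[min(M, N) | M + N = 9] = (43/136) / (1/8) = 43/17.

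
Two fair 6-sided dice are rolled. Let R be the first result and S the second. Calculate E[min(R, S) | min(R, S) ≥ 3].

31/8

P(min(R, S) ≥ 3) = 4/9.
Summing min(R,S)·P(x,y) over outcomes with min(R, S) ≥ 3 gives 31/18.
E[min(R, S) | min(R, S) ≥ 3] = (31/18) / (4/9) = 31/8.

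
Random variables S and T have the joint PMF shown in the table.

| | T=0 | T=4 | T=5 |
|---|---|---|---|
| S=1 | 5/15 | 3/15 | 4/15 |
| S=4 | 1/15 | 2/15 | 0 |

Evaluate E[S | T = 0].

3/2

P(T = 0) = 2/5.
Summing S·P(S=x,T=y) over the conditioning event gives 3/5.
E[S | T = 0] = (3/5) / (2/5) = 3/2.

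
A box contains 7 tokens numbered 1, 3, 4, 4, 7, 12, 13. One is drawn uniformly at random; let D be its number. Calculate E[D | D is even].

20/3

P(D is even) = 3/7.
Σ over the event: 4·2/7 + 12·1/7 = 20/7.
E[D | D is even] = (20/7) / (3/7) = 20/3.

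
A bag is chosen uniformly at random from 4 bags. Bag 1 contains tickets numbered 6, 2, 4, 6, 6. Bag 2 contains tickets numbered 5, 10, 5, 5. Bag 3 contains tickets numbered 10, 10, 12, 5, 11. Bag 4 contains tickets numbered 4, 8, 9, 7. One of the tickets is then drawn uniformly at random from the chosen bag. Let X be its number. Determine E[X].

E[X | bag 1] = (6+2+4+6+6)/5 = 24/5.
E[X | bag 2] = (5+10+5+5)/4 = 25/4.
E[X | bag 3] = (10+10+12+5+11)/5 = 48/5.
E[X | bag 4] = (4+8+9+7)/4 = 7.
E[X] = (1/4)·(24/5) + (1/4)·(25/4) + (1/4)·(48/5) + (1/4)·(7) = 553/80.

553/80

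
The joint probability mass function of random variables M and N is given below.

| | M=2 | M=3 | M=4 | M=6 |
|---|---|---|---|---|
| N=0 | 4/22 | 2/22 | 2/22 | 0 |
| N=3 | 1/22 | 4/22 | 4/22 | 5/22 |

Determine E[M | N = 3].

P(N = 3) = 7/11.
Σ M·P over the event = 2·(1/22) + 3·(4/22) + 4·(4/22) + 6·(5/22) = 30/11.
E[M | N = 3] = (30/11) / (7/11) = 30/7.

30/7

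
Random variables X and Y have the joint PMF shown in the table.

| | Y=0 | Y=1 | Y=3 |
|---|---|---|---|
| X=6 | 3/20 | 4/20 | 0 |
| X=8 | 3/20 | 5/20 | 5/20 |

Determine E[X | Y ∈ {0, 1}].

106/15

P(Y ∈ {0, 1}) = 3/4.
Σ X·P over the event = 6·(3/20) + 6·(4/20) + 8·(3/20) + 8·(5/20) = 53/10.
E[X | Y ∈ {0, 1}] = (53/10) / (3/4) = 106/15.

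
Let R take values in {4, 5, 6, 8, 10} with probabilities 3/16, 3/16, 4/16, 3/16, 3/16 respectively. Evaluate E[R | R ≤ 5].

9/2

P(R ≤ 5) = 3/8.
Σ over the event: 4·3/16 + 5·3/16 = 27/16.
E[R | R ≤ 5] = (27/16) / (3/8) = 9/2.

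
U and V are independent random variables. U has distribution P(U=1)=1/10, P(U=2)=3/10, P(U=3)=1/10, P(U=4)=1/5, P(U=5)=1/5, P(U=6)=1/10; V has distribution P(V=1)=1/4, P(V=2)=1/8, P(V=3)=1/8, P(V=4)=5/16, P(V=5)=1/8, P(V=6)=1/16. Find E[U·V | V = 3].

51/5

P(V = 3) = 1/8.
Summing UV·P(x,y) over outcomes with V = 3 gives 51/40.
E[U·V | V = 3] = (51/40) / (1/8) = 51/5.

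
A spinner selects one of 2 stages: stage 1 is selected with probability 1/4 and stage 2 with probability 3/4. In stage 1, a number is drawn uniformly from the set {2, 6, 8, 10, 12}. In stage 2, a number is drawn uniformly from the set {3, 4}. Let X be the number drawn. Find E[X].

E[X | stage 1] = (2+6+8+10+12)/5 = 38/5.
E[X | stage 2] = (3+4)/2 = 7/2.
E[X] = (1/4)·(38/5) + (3/4)·(7/2) = 181/40.

181/40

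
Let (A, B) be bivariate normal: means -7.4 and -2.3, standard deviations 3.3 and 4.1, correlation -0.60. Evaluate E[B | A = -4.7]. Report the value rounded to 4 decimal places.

The regression of B on A has slope ρ·σ_B/σ_A and passes through (μ_A, μ_B).
E[B | A=-4.7] = -2.3 + (-0.60)·(4.1/3.3)·(-4.7 − (-7.4)) = -2.3 + (-0.74545)·(2.7) = -4.3127.

-4.3127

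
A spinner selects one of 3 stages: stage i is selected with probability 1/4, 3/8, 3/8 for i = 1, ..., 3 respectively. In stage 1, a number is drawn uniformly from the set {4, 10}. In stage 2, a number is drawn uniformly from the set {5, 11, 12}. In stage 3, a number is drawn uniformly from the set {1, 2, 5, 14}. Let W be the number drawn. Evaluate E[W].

E[W | stage 1] = (4+10)/2 = 7.
E[W | stage 2] = (5+11+12)/3 = 28/3.
E[W | stage 3] = (1+2+5+14)/4 = 11/2.
By the law of total expectation,
E[W] = (1/4)·(7) + (3/8)·(28/3) + (3/8)·(11/2) = 117/16.

117/16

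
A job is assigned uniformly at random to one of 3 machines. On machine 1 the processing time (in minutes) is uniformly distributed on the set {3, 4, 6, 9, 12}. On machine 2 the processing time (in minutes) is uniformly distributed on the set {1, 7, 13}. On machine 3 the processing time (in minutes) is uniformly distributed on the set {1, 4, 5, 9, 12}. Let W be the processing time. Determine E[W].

E[W | machine 1] = (3+4+6+9+12)/5 = 34/5.
E[W | machine 2] = (1+7+13)/3 = 7.
E[W | machine 3] = (1+4+5+9+12)/5 = 31/5.
By the law of total expectation,
E[W] = (1/3)·(34/5) + (1/3)·(7) + (1/3)·(31/5) = 20/3.

20/3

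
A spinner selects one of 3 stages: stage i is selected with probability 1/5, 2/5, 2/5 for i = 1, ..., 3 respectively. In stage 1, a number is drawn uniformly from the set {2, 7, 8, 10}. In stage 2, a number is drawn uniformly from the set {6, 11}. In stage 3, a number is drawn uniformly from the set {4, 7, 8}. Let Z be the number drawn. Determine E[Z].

437/60

E[Z | stage 1] = (2+7+8+10)/4 = 27/4.
E[Z | stage 2] = (6+11)/2 = 17/2.
E[Z | stage 3] = (4+7+8)/3 = 19/3.
By the law of total expectation,
E[Z] = (1/5)·(27/4) + (2/5)·(17/2) + (2/5)·(19/3) = 437/60.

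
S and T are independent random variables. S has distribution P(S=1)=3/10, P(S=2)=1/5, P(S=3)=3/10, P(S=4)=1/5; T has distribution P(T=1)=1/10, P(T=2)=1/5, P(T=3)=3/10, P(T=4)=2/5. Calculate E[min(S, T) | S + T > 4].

P(S + T > 4) = 73/100.
Summing min(S,T)·P(x,y) over outcomes with S + T > 4 gives 7/4.
E[min(S, T) | S + T > 4] = (7/4) / (73/100) = 175/73.

175/73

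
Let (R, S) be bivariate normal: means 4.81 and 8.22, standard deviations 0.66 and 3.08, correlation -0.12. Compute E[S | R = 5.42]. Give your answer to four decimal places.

The regression of S on R has slope ρ·σ_S/σ_R and passes through (μ_R, μ_S).
E[S | R=5.42] = 8.22 + (-0.12)·(3.08/0.66)·(5.42 − (4.81)) = 8.22 + (-0.56)·(0.61) = 7.8784.

7.8784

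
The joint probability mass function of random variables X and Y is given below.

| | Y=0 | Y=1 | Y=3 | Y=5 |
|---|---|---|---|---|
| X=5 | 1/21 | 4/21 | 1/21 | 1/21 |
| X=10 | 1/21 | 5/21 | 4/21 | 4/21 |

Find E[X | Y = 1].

P(Y = 1) = 3/7.
Σ X·P over the event = 5·(4/21) + 10·(5/21) = 10/3.
E[X | Y = 1] = (10/3) / (3/7) = 70/9.

70/9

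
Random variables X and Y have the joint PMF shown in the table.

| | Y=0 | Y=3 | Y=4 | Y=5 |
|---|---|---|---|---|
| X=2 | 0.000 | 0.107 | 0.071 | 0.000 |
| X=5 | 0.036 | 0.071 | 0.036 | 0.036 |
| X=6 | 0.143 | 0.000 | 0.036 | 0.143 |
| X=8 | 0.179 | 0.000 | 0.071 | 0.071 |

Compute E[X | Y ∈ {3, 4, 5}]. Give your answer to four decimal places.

P(Y ∈ {3, 4, 5}) = 0.642.
Summing X·P(X=x,Y=y) over the conditioning event gives 3.281.
E[X | Y ∈ {3, 4, 5}] = (3.281) / (0.642) = 5.1106.

5.1106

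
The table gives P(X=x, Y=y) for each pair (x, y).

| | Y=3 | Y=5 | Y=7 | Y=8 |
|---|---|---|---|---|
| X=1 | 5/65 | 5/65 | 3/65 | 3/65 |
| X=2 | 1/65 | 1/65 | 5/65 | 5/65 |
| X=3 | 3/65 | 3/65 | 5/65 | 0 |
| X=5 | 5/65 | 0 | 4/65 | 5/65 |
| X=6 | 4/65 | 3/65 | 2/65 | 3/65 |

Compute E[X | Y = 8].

P(Y = 8) = 16/65.
Summing X·P(X=x,Y=y) over the conditioning event gives 56/65.
E[X | Y = 8] = (56/65) / (16/65) = 7/2.

7/2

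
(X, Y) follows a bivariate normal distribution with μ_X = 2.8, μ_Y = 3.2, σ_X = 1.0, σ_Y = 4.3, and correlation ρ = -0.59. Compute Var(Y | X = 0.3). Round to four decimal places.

Var(Y | X=x) = (1 − ρ²)·σ_Y².
Var(Y | X=0.3) = (4.3)²·(1 − (-0.59)²) = 18.49·0.6519 = 12.0536.

12.0536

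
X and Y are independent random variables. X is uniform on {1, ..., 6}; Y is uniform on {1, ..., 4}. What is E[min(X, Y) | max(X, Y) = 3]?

9/5

Outcomes with max(X, Y) = 3: (1,3), (2,3), (3,1), (3,2), (3,3), each with probability 1/24.
E[min(X, Y) | max(X, Y) = 3] = (1 + 2 + 1 + 2 + 3) / 5 = 9/5.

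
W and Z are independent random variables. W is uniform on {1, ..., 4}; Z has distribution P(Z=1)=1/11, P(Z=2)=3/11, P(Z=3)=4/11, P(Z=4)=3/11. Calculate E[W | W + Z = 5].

P(W + Z = 5) = 1/4.
Summing W·P(x,y) over outcomes with W + Z = 5 gives 6/11.
E[W | W + Z = 5] = (6/11) / (1/4) = 24/11.

24/11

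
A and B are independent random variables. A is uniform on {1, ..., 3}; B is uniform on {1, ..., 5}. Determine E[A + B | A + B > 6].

22/3

Outcomes with A + B > 6: (2,5), (3,4), (3,5), each with probability 1/15.
E[A + B | A + B > 6] = (7 + 7 + 8) / 3 = 22/3.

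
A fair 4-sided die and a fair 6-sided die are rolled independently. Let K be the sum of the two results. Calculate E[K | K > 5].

52/7

P(K > 5) = 7/12.
Σ over the event: 6·1/6 + 7·1/6 + 8·1/8 + 9·1/12 + 10·1/24 = 13/3.
E[K | K > 5] = (13/3) / (7/12) = 52/7.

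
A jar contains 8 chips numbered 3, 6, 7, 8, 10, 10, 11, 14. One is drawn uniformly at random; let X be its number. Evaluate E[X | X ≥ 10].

P(X ≥ 10) = 1/2.
Σ over the event: 10·1/4 + 11·1/8 + 14·1/8 = 45/8.
E[X | X ≥ 10] = (45/8) / (1/2) = 45/4.

45/4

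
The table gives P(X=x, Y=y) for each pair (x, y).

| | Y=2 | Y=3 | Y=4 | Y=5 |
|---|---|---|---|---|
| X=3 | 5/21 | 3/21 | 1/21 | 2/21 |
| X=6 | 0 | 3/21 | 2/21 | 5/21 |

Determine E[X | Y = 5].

P(Y = 5) = 1/3.
Σ X·P over the event = 3·(2/21) + 6·(5/21) = 12/7.
E[X | Y = 5] = (12/7) / (1/3) = 36/7.

36/7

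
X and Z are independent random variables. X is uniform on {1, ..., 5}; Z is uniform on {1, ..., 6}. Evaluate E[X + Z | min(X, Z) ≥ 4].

19/2

Outcomes with min(X, Z) ≥ 4: (4,4), (4,5), (4,6), (5,4), (5,5), (5,6), each with probability 1/30.
E[X + Z | min(X, Z) ≥ 4] = (8 + 9 + 10 + 9 + 10 + 11) / 6 = 19/2.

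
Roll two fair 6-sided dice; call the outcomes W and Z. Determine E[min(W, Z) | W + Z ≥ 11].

16/3

Outcomes with W + Z ≥ 11: (5,6), (6,5), (6,6), each with probability 1/36.
E[min(W, Z) | W + Z ≥ 11] = (5 + 5 + 6) / 3 = 16/3.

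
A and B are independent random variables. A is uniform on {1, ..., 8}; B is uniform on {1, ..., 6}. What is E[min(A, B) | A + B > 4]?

3

P(A + B > 4) = 7/8.
Summing min(A,B)·P(x,y) over outcomes with A + B > 4 gives 21/8.
E[min(A, B) | A + B > 4] = (21/8) / (7/8) = 3.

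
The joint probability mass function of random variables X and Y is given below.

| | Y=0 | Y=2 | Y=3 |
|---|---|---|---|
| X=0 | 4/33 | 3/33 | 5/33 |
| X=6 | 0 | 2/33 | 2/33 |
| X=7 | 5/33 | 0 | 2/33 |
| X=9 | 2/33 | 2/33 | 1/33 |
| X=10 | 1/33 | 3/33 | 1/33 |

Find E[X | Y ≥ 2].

P(Y ≥ 2) = 7/11.
Summing X·P(X=x,Y=y) over the conditioning event gives 35/11.
E[X | Y ≥ 2] = (35/11) / (7/11) = 5.

5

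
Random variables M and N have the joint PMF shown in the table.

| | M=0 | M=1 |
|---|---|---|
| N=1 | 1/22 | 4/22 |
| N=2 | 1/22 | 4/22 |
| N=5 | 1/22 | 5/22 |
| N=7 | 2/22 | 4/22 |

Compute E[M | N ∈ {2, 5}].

9/11

P(N ∈ {2, 5}) = 1/2.
Summing M·P(M=x,N=y) over the conditioning event gives 9/22.
E[M | N ∈ {2, 5}] = (9/22) / (1/2) = 9/11.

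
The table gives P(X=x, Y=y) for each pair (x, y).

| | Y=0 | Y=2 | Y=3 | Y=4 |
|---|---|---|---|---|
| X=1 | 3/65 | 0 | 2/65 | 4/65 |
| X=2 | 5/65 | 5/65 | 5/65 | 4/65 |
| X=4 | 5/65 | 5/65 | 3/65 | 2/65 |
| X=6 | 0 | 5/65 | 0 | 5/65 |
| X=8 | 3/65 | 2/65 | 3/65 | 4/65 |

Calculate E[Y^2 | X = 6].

10

P(X = 6) = 2/13.
Σ Y^2·P over the event = 4·(5/65) + 16·(5/65) = 20/13.
E[Y^2 | X = 6] = (20/13) / (2/13) = 10.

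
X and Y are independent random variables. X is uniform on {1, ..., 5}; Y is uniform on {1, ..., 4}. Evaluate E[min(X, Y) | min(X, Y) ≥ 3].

10/3

P(min(X, Y) ≥ 3) = 3/10.
Summing min(X,Y)·P(x,y) over outcomes with min(X, Y) ≥ 3 gives 1.
E[min(X, Y) | min(X, Y) ≥ 3] = (1) / (3/10) = 10/3.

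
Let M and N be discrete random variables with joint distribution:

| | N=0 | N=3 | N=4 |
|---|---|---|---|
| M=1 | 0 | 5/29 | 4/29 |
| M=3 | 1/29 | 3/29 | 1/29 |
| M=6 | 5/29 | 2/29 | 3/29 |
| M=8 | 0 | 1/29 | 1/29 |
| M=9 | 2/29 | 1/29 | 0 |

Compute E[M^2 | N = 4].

185/9

P(N = 4) = 9/29.
Σ M^2·P over the event = 1·(4/29) + 9·(1/29) + 36·(3/29) + 64·(1/29) = 185/29.
E[M^2 | N = 4] = (185/29) / (9/29) = 185/9.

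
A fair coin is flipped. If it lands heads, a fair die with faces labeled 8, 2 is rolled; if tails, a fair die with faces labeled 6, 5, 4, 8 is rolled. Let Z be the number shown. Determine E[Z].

E[Z | heads] = (8+2)/2 = 5.
E[Z | tails] = (6+5+4+8)/4 = 23/4.
E[Z] = (1/2)·(5) + (1/2)·(23/4) = 43/8.

43/8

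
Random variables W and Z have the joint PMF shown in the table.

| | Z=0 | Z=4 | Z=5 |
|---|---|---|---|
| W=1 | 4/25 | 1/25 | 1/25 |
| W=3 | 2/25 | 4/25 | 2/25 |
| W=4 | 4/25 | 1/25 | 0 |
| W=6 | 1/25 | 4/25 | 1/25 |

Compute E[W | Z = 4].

P(Z = 4) = 2/5.
Σ W·P over the event = 1·(1/25) + 3·(4/25) + 4·(1/25) + 6·(4/25) = 41/25.
E[W | Z = 4] = (41/25) / (2/5) = 41/10.

41/10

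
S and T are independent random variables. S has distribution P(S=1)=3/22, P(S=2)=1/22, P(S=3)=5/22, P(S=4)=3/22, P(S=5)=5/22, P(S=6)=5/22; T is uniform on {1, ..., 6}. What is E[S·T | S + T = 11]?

P(S + T = 11) = 5/66.
Summing ST·P(x,y) over outcomes with S + T = 11 gives 25/11.
E[S·T | S + T = 11] = (25/11) / (5/66) = 30.

30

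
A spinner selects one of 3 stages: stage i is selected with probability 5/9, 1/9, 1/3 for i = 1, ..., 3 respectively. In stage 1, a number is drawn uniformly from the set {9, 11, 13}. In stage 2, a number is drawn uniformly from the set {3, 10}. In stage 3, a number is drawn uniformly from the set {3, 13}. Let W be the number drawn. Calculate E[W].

19/2

E[W | stage 1] = (9+11+13)/3 = 11.
E[W | stage 2] = (3+10)/2 = 13/2.
E[W | stage 3] = (3+13)/2 = 8.
By the law of total expectation,
E[W] = (5/9)·(11) + (1/9)·(13/2) + (1/3)·(8) = 19/2.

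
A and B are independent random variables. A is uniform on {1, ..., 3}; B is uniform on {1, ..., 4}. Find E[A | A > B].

8/3

Outcomes with A > B: (2,1), (3,1), (3,2), each with probability 1/12.
E[A | A > B] = (2 + 3 + 3) / 3 = 8/3.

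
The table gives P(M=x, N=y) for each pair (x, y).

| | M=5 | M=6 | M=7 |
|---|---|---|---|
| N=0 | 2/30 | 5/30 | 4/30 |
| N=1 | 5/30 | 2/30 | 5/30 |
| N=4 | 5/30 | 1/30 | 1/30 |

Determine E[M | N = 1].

P(N = 1) = 2/5.
Σ M·P over the event = 5·(5/30) + 6·(2/30) + 7·(5/30) = 12/5.
E[M | N = 1] = (12/5) / (2/5) = 6.

6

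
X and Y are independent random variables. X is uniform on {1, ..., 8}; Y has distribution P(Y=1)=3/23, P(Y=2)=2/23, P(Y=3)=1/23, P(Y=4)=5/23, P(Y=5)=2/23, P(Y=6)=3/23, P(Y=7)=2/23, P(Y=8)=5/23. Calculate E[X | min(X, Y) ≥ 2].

5

P(min(X, Y) ≥ 2) = 35/46.
Summing X·P(x,y) over outcomes with min(X, Y) ≥ 2 gives 175/46.
E[X | min(X, Y) ≥ 2] = (175/46) / (35/46) = 5.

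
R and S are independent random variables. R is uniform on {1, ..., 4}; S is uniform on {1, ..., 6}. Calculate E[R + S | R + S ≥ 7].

Outcomes with R + S ≥ 7: (1,6), (2,5), (2,6), (3,4), (3,5), (3,6), (4,3), (4,4), (4,5), (4,6), each with probability 1/24.
E[R + S | R + S ≥ 7] = (7 + 7 + 8 + 7 + 8 + 9 + 7 + 8 + 9 + 10) / 10 = 8.

8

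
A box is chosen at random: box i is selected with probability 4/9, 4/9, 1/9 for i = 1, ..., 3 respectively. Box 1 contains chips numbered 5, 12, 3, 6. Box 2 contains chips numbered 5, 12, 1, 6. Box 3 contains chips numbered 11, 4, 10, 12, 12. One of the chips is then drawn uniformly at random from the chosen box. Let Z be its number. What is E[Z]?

E[Z | box 1] = (5+12+3+6)/4 = 13/2.
E[Z | box 2] = (5+12+1+6)/4 = 6.
E[Z | box 3] = (11+4+10+12+12)/5 = 49/5.
E[Z] = (4/9)·(13/2) + (4/9)·(6) + (1/9)·(49/5) = 299/45.

299/45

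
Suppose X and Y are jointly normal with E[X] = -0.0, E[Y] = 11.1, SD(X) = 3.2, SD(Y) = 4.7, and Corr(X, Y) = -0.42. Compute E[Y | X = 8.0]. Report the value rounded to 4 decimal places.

E[Y | X=x] = μ_Y + ρ(σ_Y/σ_X)(x − μ_X) for jointly normal variables.
E[Y | X=8.0] = 11.1 + (-0.42)·(4.7/3.2)·(8.0 − (-0.0)) = 11.1 + (-0.61687)·(8) = 6.1650.

6.1650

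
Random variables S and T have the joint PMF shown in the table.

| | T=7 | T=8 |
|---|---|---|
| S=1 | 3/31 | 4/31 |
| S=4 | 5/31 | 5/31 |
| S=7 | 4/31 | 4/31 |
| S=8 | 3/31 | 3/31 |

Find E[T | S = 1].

53/7

P(S = 1) = 7/31.
Summing T·P(S=x,T=y) over the conditioning event gives 53/31.
E[T | S = 1] = (53/31) / (7/31) = 53/7.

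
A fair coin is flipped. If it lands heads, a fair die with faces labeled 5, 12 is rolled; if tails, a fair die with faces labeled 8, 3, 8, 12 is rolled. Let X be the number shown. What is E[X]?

E[X | heads] = (5+12)/2 = 17/2.
E[X | tails] = (8+3+8+12)/4 = 31/4.
E[X] = (1/2)·(17/2) + (1/2)·(31/4) = 65/8.

65/8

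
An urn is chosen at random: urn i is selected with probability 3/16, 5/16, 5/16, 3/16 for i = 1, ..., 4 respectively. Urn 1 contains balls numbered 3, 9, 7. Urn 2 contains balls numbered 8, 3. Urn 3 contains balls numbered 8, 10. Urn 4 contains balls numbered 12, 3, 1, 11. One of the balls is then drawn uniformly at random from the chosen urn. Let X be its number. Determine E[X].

E[X | urn 1] = (3+9+7)/3 = 19/3.
E[X | urn 2] = (8+3)/2 = 11/2.
E[X | urn 3] = (8+10)/2 = 9.
E[X | urn 4] = (12+3+1+11)/4 = 27/4.
By the law of total expectation,
E[X] = (3/16)·(19/3) + (5/16)·(11/2) + (5/16)·(9) + (3/16)·(27/4) = 447/64.

447/64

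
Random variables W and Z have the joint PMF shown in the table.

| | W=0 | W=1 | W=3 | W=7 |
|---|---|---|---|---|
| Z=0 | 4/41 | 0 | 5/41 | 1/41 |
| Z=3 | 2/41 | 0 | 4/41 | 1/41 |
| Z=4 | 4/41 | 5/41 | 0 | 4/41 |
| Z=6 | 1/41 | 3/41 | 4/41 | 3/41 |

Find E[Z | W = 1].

19/4

P(W = 1) = 8/41.
Σ Z·P over the event = 4·(5/41) + 6·(3/41) = 38/41.
E[Z | W = 1] = (38/41) / (8/41) = 19/4.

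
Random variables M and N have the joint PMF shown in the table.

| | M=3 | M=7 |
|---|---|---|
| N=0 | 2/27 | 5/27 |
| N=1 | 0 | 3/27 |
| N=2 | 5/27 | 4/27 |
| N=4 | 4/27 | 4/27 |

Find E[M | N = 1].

7

P(N = 1) = 1/9.
Summing M·P(M=x,N=y) over the conditioning event gives 7/9.
E[M | N = 1] = (7/9) / (1/9) = 7.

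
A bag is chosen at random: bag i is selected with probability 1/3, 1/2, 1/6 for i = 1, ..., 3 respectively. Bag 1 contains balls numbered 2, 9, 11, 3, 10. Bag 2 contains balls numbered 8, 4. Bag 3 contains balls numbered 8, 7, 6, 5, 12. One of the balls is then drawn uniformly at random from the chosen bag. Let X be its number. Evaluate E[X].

E[X | bag 1] = (2+9+11+3+10)/5 = 7.
E[X | bag 2] = (8+4)/2 = 6.
E[X | bag 3] = (8+7+6+5+12)/5 = 38/5.
E[X] = (1/3)·(7) + (1/2)·(6) + (1/6)·(38/5) = 33/5.

33/5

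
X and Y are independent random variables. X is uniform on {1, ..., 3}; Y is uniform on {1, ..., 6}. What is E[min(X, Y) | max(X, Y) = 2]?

4/3

P(max(X, Y) = 2) = 1/6.
Summing min(X,Y)·P(x,y) over outcomes with max(X, Y) = 2 gives 2/9.
E[min(X, Y) | max(X, Y) = 2] = (2/9) / (1/6) = 4/3.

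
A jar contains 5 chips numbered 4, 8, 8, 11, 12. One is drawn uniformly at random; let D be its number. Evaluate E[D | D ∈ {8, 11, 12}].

P(D ∈ {8, 11, 12}) = 4/5.
Σ over the event: 8·2/5 + 11·1/5 + 12·1/5 = 39/5.
E[D | D ∈ {8, 11, 12}] = (39/5) / (4/5) = 39/4.

39/4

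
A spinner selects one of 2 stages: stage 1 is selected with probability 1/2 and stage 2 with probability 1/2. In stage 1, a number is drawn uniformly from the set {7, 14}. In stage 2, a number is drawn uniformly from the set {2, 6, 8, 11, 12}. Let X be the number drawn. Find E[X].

183/20

E[X | stage 1] = (7+14)/2 = 21/2.
E[X | stage 2] = (2+6+8+11+12)/5 = 39/5.
By the law of total expectation,
E[X] = (1/2)·(21/2) + (1/2)·(39/5) = 183/20.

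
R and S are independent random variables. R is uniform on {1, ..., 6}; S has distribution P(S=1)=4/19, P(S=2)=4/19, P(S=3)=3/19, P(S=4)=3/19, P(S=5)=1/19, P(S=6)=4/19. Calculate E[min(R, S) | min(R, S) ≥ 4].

P(min(R, S) ≥ 4) = 4/19.
Summing min(R,S)·P(x,y) over outcomes with min(R, S) ≥ 4 gives 55/57.
E[min(R, S) | min(R, S) ≥ 4] = (55/57) / (4/19) = 55/12.

55/12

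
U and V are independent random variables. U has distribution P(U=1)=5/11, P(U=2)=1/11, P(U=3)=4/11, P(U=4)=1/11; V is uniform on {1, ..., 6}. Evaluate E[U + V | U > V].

P(U > V) = 2/11.
Summing (U+V)·P(x,y) over outcomes with U > V gives 19/22.
E[U + V | U > V] = (19/22) / (2/11) = 19/4.

19/4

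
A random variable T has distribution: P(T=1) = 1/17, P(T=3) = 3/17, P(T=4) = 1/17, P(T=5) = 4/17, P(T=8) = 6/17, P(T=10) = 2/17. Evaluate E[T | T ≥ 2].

101/16

P(T ≥ 2) = 16/17.
Σ over the event: 3·3/17 + 4·1/17 + 5·4/17 + 8·6/17 + 10·2/17 = 101/17.
E[T | T ≥ 2] = (101/17) / (16/17) = 101/16.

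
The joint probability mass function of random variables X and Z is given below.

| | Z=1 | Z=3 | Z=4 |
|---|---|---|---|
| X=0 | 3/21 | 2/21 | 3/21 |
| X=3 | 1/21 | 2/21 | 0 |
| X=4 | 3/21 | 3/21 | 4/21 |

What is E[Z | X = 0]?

P(X = 0) = 8/21.
Σ Z·P over the event = 1·(3/21) + 3·(2/21) + 4·(3/21) = 1.
E[Z | X = 0] = (1) / (8/21) = 21/8.

21/8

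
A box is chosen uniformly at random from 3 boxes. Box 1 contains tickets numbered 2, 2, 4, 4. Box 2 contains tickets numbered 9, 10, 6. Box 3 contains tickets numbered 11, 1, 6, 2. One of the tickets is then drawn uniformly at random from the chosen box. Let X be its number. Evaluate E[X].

E[X | box 1] = (2+2+4+4)/4 = 3.
E[X | box 2] = (9+10+6)/3 = 25/3.
E[X | box 3] = (11+1+6+2)/4 = 5.
E[X] = (1/3)·(3) + (1/3)·(25/3) + (1/3)·(5) = 49/9.

49/9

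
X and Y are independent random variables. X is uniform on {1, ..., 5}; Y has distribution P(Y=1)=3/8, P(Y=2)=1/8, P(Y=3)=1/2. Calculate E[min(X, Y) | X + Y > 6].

26/9

P(X + Y > 6) = 9/40.
Summing min(X,Y)·P(x,y) over outcomes with X + Y > 6 gives 13/20.
E[min(X, Y) | X + Y > 6] = (13/20) / (9/40) = 26/9.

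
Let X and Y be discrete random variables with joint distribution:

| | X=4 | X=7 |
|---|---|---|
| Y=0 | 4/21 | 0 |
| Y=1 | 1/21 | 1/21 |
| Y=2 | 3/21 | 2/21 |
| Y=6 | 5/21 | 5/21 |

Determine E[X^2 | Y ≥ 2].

P(Y ≥ 2) = 5/7.
Σ X^2·P over the event = 16·(3/21) + 16·(5/21) + 49·(2/21) + 49·(5/21) = 157/7.
E[X^2 | Y ≥ 2] = (157/7) / (5/7) = 157/5.

157/5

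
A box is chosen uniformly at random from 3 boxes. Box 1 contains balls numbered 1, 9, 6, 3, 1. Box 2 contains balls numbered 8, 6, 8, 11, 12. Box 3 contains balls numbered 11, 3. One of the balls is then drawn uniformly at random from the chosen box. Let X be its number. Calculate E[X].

20/3

E[X | box 1] = (1+9+6+3+1)/5 = 4.
E[X | box 2] = (8+6+8+11+12)/5 = 9.
E[X | box 3] = (11+3)/2 = 7.
E[X] = (1/3)·(4) + (1/3)·(9) + (1/3)·(7) = 20/3.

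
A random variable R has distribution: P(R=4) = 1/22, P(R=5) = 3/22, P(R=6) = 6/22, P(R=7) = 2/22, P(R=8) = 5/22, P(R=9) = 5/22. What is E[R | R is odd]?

P(R is odd) = 5/11.
Σ over the event: 5·3/22 + 7·1/11 + 9·5/22 = 37/11.
E[R | R is odd] = (37/11) / (5/11) = 37/5.

37/5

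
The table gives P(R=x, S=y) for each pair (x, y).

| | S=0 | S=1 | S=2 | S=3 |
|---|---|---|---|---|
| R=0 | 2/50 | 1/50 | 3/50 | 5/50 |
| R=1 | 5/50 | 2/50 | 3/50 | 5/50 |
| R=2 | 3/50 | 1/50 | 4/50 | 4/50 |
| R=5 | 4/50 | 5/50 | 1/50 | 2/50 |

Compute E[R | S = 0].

P(S = 0) = 7/25.
Σ R·P over the event = 0·(2/50) + 1·(5/50) + 2·(3/50) + 5·(4/50) = 31/50.
E[R | S = 0] = (31/50) / (7/25) = 31/14.

31/14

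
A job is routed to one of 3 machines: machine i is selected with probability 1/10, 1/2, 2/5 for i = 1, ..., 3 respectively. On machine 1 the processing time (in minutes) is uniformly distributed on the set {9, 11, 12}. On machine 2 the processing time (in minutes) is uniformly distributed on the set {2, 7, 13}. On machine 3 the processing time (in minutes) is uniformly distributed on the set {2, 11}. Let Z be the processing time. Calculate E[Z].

E[Z | machine 1] = (9+11+12)/3 = 32/3.
E[Z | machine 2] = (2+7+13)/3 = 22/3.
E[Z | machine 3] = (2+11)/2 = 13/2.
By the law of total expectation,
E[Z] = (1/10)·(32/3) + (1/2)·(22/3) + (2/5)·(13/2) = 22/3.

22/3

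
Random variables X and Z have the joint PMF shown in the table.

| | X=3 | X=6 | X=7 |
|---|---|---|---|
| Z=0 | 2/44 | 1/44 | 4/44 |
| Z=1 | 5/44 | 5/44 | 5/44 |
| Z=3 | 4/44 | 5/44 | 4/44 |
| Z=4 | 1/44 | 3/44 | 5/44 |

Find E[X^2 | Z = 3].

P(Z = 3) = 13/44.
Summing X^2·P(X=x,Z=y) over the conditioning event gives 103/11.
E[X^2 | Z = 3] = (103/11) / (13/44) = 412/13.

412/13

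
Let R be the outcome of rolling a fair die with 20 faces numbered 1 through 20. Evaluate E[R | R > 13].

Given R > 13, R is equally likely to be any of {14, 15, 16, 17, 18, 19, 20}.
E[R | R > 13] = (14 + 15 + 16 + 17 + 18 + 19 + 20) / 7 = 17.

17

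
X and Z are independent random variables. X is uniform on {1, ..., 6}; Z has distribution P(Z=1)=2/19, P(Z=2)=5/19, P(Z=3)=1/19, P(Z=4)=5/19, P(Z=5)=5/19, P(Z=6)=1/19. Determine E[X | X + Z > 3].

388/105

P(X + Z > 3) = 35/38.
Summing X·P(x,y) over outcomes with X + Z > 3 gives 194/57.
E[X | X + Z > 3] = (194/57) / (35/38) = 388/105.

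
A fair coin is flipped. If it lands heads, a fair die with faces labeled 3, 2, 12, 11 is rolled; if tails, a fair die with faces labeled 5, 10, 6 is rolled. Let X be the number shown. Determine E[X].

7

E[X | heads] = (3+2+12+11)/4 = 7.
E[X | tails] = (5+10+6)/3 = 7.
By the law of total expectation,
E[X] = (1/2)·(7) + (1/2)·(7) = 7.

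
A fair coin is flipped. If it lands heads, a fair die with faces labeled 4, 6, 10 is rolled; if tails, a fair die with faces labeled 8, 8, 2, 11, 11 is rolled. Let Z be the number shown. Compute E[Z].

22/3

E[Z | heads] = (4+6+10)/3 = 20/3.
E[Z | tails] = (8+8+2+11+11)/5 = 8.
By the law of total expectation,
E[Z] = (1/2)·(20/3) + (1/2)·(8) = 22/3.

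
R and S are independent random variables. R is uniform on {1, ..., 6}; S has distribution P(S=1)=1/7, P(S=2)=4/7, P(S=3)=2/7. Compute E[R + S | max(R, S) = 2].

P(max(R, S) = 2) = 3/14.
Summing (R+S)·P(x,y) over outcomes with max(R, S) = 2 gives 31/42.
E[R + S | max(R, S) = 2] = (31/42) / (3/14) = 31/9.

31/9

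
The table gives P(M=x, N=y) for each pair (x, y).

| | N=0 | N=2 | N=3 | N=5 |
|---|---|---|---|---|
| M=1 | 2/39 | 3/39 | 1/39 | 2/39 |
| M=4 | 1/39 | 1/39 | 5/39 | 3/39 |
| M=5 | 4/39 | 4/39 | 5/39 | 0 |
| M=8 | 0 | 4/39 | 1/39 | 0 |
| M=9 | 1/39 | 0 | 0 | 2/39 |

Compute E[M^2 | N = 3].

P(N = 3) = 4/13.
Σ M^2·P over the event = 1·(1/39) + 16·(5/39) + 25·(5/39) + 64·(1/39) = 90/13.
E[M^2 | N = 3] = (90/13) / (4/13) = 45/2.

45/2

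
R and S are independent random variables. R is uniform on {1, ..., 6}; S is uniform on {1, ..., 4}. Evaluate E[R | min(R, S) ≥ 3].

Outcomes with min(R, S) ≥ 3: (3,3), (3,4), (4,3), (4,4), (5,3), (5,4), (6,3), (6,4), each with probability 1/24.
E[R | min(R, S) ≥ 3] = (3 + 3 + 4 + 4 + 5 + 5 + 6 + 6) / 8 = 9/2.

9/2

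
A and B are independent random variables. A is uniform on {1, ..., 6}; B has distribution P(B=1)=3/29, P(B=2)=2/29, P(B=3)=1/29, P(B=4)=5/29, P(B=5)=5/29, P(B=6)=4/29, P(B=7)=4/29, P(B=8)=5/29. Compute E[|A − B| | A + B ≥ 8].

307/113

P(A + B ≥ 8) = 113/174.
Summing |A−B|·P(x,y) over outcomes with A + B ≥ 8 gives 307/174.
E[|A − B| | A + B ≥ 8] = (307/174) / (113/174) = 307/113.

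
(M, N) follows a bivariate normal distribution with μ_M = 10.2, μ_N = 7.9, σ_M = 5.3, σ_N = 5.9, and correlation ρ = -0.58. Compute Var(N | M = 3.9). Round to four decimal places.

Var(N | M=x) = (1 − ρ²)·σ_N².
Var(N | M=3.9) = (5.9)²·(1 − (-0.58)²) = 34.81·0.6636 = 23.0999.

23.0999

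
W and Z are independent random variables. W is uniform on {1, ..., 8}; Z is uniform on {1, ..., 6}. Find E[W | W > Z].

160/27

P(W > Z) = 9/16.
Summing W·P(x,y) over outcomes with W > Z gives 10/3.
E[W | W > Z] = (10/3) / (9/16) = 160/27.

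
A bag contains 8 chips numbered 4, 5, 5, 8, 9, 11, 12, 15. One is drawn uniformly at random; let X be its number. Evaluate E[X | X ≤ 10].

P(X ≤ 10) = 5/8.
Σ over the event: 4·1/8 + 5·1/4 + 8·1/8 + 9·1/8 = 31/8.
E[X | X ≤ 10] = (31/8) / (5/8) = 31/5.

31/5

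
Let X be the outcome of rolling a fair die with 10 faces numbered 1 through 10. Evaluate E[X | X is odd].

5

Given X is odd, X is equally likely to be any of {1, 3, 5, 7, 9}.
E[X | X is odd] = (1 + 3 + 5 + 7 + 9) / 5 = 5.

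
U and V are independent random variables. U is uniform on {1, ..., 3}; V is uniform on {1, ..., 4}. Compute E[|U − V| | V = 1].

Outcomes with V = 1: (1,1), (2,1), (3,1), each with probability 1/12.
E[|U − V| | V = 1] = (0 + 1 + 2) / 3 = 1.

1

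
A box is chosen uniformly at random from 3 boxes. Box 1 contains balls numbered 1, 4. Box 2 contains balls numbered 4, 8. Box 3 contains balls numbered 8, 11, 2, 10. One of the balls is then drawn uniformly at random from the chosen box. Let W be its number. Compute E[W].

65/12

E[W | box 1] = (1+4)/2 = 5/2.
E[W | box 2] = (4+8)/2 = 6.
E[W | box 3] = (8+11+2+10)/4 = 31/4.
E[W] = (1/3)·(5/2) + (1/3)·(6) + (1/3)·(31/4) = 65/12.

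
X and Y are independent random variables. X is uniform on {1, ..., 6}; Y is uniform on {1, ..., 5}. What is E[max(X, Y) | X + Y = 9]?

Outcomes with X + Y = 9: (4,5), (5,4), (6,3), each with probability 1/30.
E[max(X, Y) | X + Y = 9] = (5 + 5 + 6) / 3 = 16/3.

16/3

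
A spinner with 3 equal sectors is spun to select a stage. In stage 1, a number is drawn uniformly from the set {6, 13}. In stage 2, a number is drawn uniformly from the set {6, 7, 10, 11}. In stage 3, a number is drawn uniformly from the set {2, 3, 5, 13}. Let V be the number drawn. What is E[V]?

E[V | stage 1] = (6+13)/2 = 19/2.
E[V | stage 2] = (6+7+10+11)/4 = 17/2.
E[V | stage 3] = (2+3+5+13)/4 = 23/4.
By the law of total expectation,
E[V] = (1/3)·(19/2) + (1/3)·(17/2) + (1/3)·(23/4) = 95/12.

95/12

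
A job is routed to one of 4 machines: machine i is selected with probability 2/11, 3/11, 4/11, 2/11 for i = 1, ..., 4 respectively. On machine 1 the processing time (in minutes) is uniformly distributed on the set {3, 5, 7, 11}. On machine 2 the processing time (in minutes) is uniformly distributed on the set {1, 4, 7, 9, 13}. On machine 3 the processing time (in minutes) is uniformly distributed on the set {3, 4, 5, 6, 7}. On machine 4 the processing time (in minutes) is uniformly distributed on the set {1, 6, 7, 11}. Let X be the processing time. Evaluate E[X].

E[X | machine 1] = (3+5+7+11)/4 = 13/2.
E[X | machine 2] = (1+4+7+9+13)/5 = 34/5.
E[X | machine 3] = (3+4+5+6+7)/5 = 5.
E[X | machine 4] = (1+6+7+11)/4 = 25/4.
E[X] = (2/11)·(13/2) + (3/11)·(34/5) + (4/11)·(5) + (2/11)·(25/4) = 659/110.

659/110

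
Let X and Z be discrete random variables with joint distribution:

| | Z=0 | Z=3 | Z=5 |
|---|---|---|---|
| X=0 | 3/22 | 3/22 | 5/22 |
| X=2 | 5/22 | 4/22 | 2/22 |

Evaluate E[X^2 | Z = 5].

8/7

P(Z = 5) = 7/22.
Summing X^2·P(X=x,Z=y) over the conditioning event gives 4/11.
E[X^2 | Z = 5] = (4/11) / (7/22) = 8/7.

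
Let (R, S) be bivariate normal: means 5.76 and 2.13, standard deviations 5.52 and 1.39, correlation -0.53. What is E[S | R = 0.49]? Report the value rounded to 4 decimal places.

The regression of S on R has slope ρ·σ_S/σ_R and passes through (μ_R, μ_S).
E[S | R=0.49] = 2.13 + (-0.53)·(1.39/5.52)·(0.49 − (5.76)) = 2.13 + (-0.13346)·(-5.27) = 2.8333.

2.8333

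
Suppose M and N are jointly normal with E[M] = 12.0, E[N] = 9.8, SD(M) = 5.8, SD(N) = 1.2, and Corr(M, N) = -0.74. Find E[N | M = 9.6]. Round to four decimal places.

10.1674

The regression of N on M has slope ρ·σ_N/σ_M and passes through (μ_M, μ_N).
E[N | M=9.6] = 9.8 + (-0.74)·(1.2/5.8)·(9.6 − (12.0)) = 9.8 + (-0.1531)·(-2.4) = 10.1674.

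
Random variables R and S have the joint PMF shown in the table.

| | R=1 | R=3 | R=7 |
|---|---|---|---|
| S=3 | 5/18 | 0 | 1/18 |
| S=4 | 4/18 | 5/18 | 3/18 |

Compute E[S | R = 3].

P(R = 3) = 5/18.
Σ S·P over the event = 4·(5/18) = 10/9.
E[S | R = 3] = (10/9) / (5/18) = 4.

4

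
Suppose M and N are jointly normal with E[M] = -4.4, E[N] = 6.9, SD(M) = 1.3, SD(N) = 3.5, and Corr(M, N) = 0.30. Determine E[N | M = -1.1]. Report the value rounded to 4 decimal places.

E[N | M=x] = μ_N + ρ(σ_N/σ_M)(x − μ_M) for jointly normal variables.
E[N | M=-1.1] = 6.9 + (0.30)·(3.5/1.3)·(-1.1 − (-4.4)) = 6.9 + (0.80769)·(3.3) = 9.5654.

9.5654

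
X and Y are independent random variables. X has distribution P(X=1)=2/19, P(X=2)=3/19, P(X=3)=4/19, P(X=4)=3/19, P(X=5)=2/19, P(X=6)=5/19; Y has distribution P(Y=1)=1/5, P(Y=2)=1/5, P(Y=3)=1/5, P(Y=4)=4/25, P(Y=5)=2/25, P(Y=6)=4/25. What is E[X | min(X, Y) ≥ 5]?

40/7

P(min(X, Y) ≥ 5) = 42/475.
Summing X·P(x,y) over outcomes with min(X, Y) ≥ 5 gives 48/95.
E[X | min(X, Y) ≥ 5] = (48/95) / (42/475) = 40/7.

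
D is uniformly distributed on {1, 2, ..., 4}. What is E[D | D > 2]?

Given D > 2, D is equally likely to be any of {3, 4}.
E[D | D > 2] = (3 + 4) / 2 = 7/2.

7/2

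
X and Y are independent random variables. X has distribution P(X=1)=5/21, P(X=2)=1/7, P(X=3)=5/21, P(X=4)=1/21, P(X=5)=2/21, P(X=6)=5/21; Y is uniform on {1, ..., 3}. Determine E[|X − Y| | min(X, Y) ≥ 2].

7/4

P(min(X, Y) ≥ 2) = 32/63.
Summing |X−Y|·P(x,y) over outcomes with min(X, Y) ≥ 2 gives 8/9.
E[|X − Y| | min(X, Y) ≥ 2] = (8/9) / (32/63) = 7/4.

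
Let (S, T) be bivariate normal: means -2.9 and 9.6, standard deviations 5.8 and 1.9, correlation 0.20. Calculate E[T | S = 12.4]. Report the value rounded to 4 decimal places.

10.6024

E[T | S=x] = μ_T + ρ(σ_T/σ_S)(x − μ_S) for jointly normal variables.
E[T | S=12.4] = 9.6 + (0.20)·(1.9/5.8)·(12.4 − (-2.9)) = 9.6 + (0.065517)·(15.3) = 10.6024.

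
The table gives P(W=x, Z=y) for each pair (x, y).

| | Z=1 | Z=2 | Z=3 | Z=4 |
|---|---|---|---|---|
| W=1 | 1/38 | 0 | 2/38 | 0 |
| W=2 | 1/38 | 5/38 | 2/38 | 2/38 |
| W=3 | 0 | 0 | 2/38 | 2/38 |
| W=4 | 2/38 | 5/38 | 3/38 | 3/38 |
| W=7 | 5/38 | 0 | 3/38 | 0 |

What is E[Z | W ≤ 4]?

79/30

P(W ≤ 4) = 15/19.
Summing Z·P(W=x,Z=y) over the conditioning event gives 79/38.
E[Z | W ≤ 4] = (79/38) / (15/19) = 79/30.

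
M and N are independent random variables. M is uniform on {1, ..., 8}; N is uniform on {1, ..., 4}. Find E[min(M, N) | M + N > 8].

3

Outcomes with M + N > 8: (5,4), (6,3), (6,4), (7,2), (7,3), (7,4), (8,1), (8,2), (8,3), (8,4), each with probability 1/32.
E[min(M, N) | M + N > 8] = (4 + 3 + 4 + 2 + 3 + 4 + 1 + 2 + 3 + 4) / 10 = 3.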